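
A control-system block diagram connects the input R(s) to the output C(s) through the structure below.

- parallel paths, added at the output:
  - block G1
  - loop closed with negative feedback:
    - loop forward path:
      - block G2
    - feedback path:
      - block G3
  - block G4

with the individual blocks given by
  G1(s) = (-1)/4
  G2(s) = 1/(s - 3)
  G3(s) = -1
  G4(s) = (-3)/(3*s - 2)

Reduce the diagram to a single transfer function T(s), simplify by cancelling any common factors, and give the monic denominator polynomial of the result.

Step 1. apply the feedback formula to G2, G3; result 1/(s - 4)
Step 2. add G1, [G2/(1+G2*G3)], G4 (parallel); result (-3*s^2 + 14*s + 32)/(12*s^2 - 56*s + 32)
The result of step 2 is T(s) in lowest terms. Its denominator has leading coefficient 12; dividing the denominator through by 12 makes it monic.

Therefore the answer is s^2 - 14*s/3 + 8/3.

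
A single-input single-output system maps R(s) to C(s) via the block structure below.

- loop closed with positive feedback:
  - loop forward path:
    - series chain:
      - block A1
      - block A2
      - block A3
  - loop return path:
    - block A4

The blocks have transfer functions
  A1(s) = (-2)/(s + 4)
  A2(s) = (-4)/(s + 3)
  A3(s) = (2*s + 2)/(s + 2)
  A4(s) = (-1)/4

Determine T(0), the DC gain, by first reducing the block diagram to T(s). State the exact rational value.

Step 1. series reduction of A1, A2, A3 = (16*s + 16)/(s^3 + 9*s^2 + 26*s + 24)
Step 2. apply the feedback formula to (A1*A2*A3), A4 = (16*s + 16)/(s^3 + 9*s^2 + 30*s + 28)
That last expression is T(s); at s = 0 only the constant terms survive, so T(0) = 16/28 = 4/7.

Hence the answer: 4/7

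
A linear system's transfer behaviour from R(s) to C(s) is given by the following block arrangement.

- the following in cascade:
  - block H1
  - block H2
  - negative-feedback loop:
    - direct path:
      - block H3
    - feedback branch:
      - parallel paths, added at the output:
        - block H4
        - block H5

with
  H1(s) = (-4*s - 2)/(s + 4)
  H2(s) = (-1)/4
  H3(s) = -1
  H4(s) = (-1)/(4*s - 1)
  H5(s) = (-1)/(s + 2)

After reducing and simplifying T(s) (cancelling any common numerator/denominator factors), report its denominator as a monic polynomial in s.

(1) add H4, H5 (parallel); result (-5*s - 1)/(4*s^2 + 7*s - 2)
(2) reduce the feedback loop with forward H3 and return (H4+H5); result (-4*s^2 - 7*s + 2)/(4*s^2 + 12*s - 1)
(3) reduce the series chain H1, H2, [H3/(1+H3*(H4+H5))]; result (-8*s^3 - 18*s^2 - 3*s + 2)/(8*s^3 + 56*s^2 + 94*s - 8)
Step 3 gives the fully reduced T(s), with no common factor left to cancel. The denominator's leading coefficient is 8, so divide each of its coefficients by 8 to get the monic form.

Hence the answer: s^3 + 7*s^2 + 47*s/4 - 1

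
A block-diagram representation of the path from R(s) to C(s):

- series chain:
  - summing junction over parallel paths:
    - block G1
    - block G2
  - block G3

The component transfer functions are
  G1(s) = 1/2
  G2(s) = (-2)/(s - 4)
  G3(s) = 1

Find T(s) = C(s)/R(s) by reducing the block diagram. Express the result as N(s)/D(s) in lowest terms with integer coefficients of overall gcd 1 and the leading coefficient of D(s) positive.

Answer: (s - 8)/(2*s - 8)

Working:
1. add G1, G2 (parallel), giving (s - 8)/(2*s - 8)
2. multiply (G1+G2), G3 (series), giving the overall T(s)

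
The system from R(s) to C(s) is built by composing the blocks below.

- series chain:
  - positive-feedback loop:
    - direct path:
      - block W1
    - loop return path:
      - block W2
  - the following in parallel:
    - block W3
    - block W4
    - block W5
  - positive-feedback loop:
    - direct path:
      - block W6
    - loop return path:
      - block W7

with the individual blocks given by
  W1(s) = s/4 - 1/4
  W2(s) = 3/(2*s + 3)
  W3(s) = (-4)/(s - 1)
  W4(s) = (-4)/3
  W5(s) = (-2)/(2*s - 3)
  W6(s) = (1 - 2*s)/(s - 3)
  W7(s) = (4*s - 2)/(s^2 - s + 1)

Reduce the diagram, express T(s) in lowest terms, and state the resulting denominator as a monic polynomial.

1. feedback reduction of W1, W2; result (2*s^2 + s - 3)/(5*s + 15)
2. sum the parallel branches W3, W4, W5; result (-8*s^2 - 10*s + 30)/(6*s^2 - 15*s + 9)
3. collapse the loop (W6 forward, W7 return); result (-2*s^3 + 3*s^2 - 3*s + 1)/(s^3 + 4*s^2 - 4*s - 1)
4. combine [W1/(1-W1*W2)], (W3+W4+W5), [W6/(1-W6*W7)] in series; result (32*s^6 + 40*s^5 - 144*s^4 + 26*s^3 + 136*s^2 - 240*s + 90)/(30*s^5 + 165*s^4 - 75*s^3 - 750*s^2 + 495*s + 135)
The result of step 4 is T(s) in lowest terms. Its denominator has leading coefficient 30; dividing the denominator through by 30 makes it monic.

Final answer: s^5 + 11*s^4/2 - 5*s^3/2 - 25*s^2 + 33*s/2 + 9/2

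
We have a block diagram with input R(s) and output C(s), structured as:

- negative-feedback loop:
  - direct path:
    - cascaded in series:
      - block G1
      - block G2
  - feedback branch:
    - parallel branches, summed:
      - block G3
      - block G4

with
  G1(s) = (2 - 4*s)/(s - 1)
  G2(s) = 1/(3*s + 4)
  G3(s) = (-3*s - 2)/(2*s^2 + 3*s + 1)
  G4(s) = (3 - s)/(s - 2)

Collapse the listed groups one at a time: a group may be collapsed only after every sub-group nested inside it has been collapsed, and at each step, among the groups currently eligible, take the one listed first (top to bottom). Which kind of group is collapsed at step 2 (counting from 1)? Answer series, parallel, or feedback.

(1) combine G1, G2 in series
(2) combine G3, G4 in parallel
(3) collapse the loop ((G1*G2) forward, (G3+G4) return)
At step 2 the group reduced is parallel.

Answer: parallel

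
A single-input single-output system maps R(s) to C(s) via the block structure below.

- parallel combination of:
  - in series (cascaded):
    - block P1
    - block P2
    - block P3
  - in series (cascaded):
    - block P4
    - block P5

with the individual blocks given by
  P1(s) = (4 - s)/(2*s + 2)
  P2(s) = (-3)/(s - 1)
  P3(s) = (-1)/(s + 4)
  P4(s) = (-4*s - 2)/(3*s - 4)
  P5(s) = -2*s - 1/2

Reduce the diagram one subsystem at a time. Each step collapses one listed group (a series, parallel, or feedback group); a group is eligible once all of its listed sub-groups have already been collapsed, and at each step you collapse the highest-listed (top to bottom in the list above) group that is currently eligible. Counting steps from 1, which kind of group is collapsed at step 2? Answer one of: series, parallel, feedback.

Reducing step by step:

Step 1. cascade P1, P2, P3
Step 2. reduce the series chain P4, P5
Step 3. reduce the parallel group (P1*P2*P3), (P4*P5)
Step 2 collapses a series group.

Answer: series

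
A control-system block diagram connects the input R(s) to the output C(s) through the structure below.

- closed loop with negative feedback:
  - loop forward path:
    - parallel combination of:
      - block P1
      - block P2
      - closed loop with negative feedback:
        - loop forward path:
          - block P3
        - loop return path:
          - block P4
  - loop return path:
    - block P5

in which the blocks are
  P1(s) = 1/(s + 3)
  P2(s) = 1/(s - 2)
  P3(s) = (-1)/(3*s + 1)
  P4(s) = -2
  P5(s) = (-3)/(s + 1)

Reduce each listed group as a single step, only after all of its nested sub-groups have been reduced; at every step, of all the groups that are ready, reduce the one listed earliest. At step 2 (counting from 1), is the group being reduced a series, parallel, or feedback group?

Step 1: reduce the feedback loop with forward P3 and return P4
Step 2: add P1, P2, [P3/(1+P3*P4)] (parallel)
Step 3: feedback reduction of (P1+P2+[P3/(1+P3*P4)]), P5
Step 2 collapses a parallel group.

Answer: parallel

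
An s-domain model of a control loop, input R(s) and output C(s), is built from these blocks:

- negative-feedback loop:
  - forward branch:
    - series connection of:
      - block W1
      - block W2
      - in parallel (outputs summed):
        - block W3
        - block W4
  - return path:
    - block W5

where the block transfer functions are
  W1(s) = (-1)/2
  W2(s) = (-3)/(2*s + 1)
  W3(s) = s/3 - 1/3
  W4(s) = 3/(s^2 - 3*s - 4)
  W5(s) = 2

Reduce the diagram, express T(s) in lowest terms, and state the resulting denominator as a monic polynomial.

First reduce the diagram to T(s).

Step 1: parallel reduction of W3, W4: (s^3 - 4*s^2 - s + 13)/(3*s^2 - 9*s - 12)
Step 2: series reduction of W1, W2, (W3+W4): (s^3 - 4*s^2 - s + 13)/(4*s^3 - 10*s^2 - 22*s - 8)
Step 3: reduce the feedback loop with forward (W1*W2*(W3+W4)) and return W5: (s^3 - 4*s^2 - s + 13)/(6*s^3 - 18*s^2 - 24*s + 18)
That last expression is T(s), already simplified. Scaling its denominator by 1/6 (the reciprocal of the leading coefficient) yields the monic denominator.

Answer: s^3 - 3*s^2 - 4*s + 3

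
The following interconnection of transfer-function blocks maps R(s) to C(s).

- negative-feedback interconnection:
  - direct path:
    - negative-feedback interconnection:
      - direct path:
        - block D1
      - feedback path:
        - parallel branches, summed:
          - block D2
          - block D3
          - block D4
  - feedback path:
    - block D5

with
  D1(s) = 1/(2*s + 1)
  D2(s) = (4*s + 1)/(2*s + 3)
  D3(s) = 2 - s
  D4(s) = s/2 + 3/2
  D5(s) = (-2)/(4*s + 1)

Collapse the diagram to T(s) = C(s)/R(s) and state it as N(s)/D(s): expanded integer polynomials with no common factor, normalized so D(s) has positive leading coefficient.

1. add D2, D3, D4 (parallel); result (-2*s^2 + 19*s + 23)/(4*s + 6)
2. apply the feedback formula to D1, (D2+D3+D4); result (4*s + 6)/(6*s^2 + 35*s + 29)
3. close the feedback loop around [D1/(1+D1*(D2+D3+D4))], D5, which is the overall transfer function T(s) = C(s)/R(s) in lowest terms

Answer: (16*s^2 + 28*s + 6)/(24*s^3 + 146*s^2 + 143*s + 17)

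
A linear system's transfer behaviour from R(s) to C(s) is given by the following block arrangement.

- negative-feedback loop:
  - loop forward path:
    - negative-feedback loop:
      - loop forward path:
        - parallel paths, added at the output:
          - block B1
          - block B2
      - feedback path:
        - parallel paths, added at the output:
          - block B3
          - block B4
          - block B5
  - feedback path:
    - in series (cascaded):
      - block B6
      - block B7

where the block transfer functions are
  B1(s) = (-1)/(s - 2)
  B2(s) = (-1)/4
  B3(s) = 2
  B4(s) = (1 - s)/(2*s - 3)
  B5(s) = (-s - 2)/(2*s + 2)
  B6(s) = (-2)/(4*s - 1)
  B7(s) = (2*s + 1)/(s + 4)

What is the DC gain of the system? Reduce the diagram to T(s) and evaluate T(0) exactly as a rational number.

Step 1. combine B1, B2 in parallel gives (-s - 2)/(4*s - 8)
Step 2. add B3, B4, B5 (parallel) gives (4*s^2 - 5*s - 4)/(4*s^2 - 2*s - 6)
Step 3. apply the feedback formula to (B1+B2), (B3+B4+B5) gives (-4*s^3 - 6*s^2 + 10*s + 12)/(12*s^3 - 43*s^2 + 6*s + 56)
Step 4. series reduction of B6, B7 gives (-4*s - 2)/(4*s^2 + 15*s - 4)
Step 5. close the feedback loop around [(B1+B2)/(1+(B1+B2)*(B3+B4+B5))], (B6*B7) gives (-16*s^5 - 84*s^4 - 34*s^3 + 222*s^2 + 140*s - 48)/(48*s^5 + 24*s^4 - 637*s^3 + 458*s^2 + 748*s - 248)
The step-5 result is T(s). Setting s = 0: T(0) = -48/(-248) = 6/31.

Therefore the answer is 6/31.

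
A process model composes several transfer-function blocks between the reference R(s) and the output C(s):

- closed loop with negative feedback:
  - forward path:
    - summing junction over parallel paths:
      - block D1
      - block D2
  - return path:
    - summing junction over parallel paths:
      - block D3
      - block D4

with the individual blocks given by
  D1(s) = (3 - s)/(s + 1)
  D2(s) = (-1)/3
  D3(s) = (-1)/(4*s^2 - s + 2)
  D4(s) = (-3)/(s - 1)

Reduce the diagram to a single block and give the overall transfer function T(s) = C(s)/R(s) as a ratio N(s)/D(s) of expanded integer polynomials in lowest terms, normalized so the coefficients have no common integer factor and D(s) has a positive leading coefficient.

[1] sum the parallel branches D1, D2; result (8 - 4*s)/(3*s + 3)
[2] reduce the parallel group D3, D4; result (-12*s^2 + 2*s - 5)/(4*s^3 - 5*s^2 + 3*s - 2)
[3] feedback reduction of (D1+D2), (D3+D4) - this is the overall T(s), already in the required normalized form

Hence the answer: (-16*s^4 + 52*s^3 - 52*s^2 + 32*s - 16)/(12*s^4 + 45*s^3 - 110*s^2 + 39*s - 46)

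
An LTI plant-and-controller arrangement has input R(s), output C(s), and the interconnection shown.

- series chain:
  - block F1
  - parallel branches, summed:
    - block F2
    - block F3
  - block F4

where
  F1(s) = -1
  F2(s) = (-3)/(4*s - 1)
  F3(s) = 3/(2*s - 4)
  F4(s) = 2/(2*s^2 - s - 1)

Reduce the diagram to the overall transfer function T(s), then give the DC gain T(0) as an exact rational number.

First reduce the diagram to T(s).

(1) combine F2, F3 in parallel -> (6*s + 9)/(8*s^2 - 18*s + 4)
(2) reduce the series chain F1, (F2+F3), F4 -> (-6*s - 9)/(8*s^4 - 22*s^3 + 9*s^2 + 7*s - 2)
DC gain: substitute s = 0 into T(s) from step 2: T(0) = -9/(-2) = 9/2.

Answer: 9/2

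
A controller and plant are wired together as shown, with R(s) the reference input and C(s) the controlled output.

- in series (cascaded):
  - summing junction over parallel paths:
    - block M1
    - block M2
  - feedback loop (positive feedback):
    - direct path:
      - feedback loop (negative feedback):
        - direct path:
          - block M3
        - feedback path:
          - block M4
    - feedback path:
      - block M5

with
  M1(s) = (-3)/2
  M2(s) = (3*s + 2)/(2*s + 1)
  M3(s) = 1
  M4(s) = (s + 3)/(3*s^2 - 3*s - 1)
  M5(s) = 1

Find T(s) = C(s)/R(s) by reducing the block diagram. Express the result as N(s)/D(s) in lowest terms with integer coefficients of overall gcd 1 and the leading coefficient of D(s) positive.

The answer is (3*s^2 - 3*s - 1)/(4*s^2 + 14*s + 6).

Reasoning:
(1) combine M1, M2 in parallel, giving 1/(4*s + 2)
(2) close the feedback loop around M3, M4, giving (3*s^2 - 3*s - 1)/(3*s^2 - 2*s + 2)
(3) feedback reduction of [M3/(1+M3*M4)], M5, giving (3*s^2 - 3*s - 1)/(s + 3)
(4) reduce the series chain (M1+M2), [[M3/(1+M3*M4)]/(1-[M3/(1+M3*M4)]*M5)] - this is the overall T(s), already in the required normalized form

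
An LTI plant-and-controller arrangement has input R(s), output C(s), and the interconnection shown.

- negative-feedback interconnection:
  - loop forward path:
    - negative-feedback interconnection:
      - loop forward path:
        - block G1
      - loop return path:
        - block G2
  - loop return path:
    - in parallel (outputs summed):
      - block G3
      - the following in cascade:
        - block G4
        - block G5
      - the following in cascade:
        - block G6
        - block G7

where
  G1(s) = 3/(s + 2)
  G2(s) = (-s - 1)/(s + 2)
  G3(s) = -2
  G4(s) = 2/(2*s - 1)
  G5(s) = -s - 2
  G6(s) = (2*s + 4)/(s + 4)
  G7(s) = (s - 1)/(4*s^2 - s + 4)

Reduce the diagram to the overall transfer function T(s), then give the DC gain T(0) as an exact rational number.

(1) reduce the feedback loop with forward G1 and return G2 -> (3*s + 6)/(s^2 + s + 1)
(2) multiply G4, G5 (series) -> (-2*s - 4)/(2*s - 1)
(3) reduce the series chain G6, G7 -> (2*s^2 + 2*s - 4)/(4*s^3 + 15*s^2 + 16)
(4) sum the parallel branches G3, (G4*G5), (G6*G7) -> (-24*s^4 - 94*s^3 - 28*s^2 - 106*s - 28)/(8*s^4 + 26*s^3 - 15*s^2 + 32*s - 16)
(5) feedback reduction of [G1/(1+G1*G2)], (G3+(G4*G5)+(G6*G7)) -> (24*s^5 + 126*s^4 + 111*s^3 + 6*s^2 + 144*s - 96)/(8*s^6 - 38*s^5 - 407*s^4 - 605*s^3 - 485*s^2 - 704*s - 184)
DC gain: substitute s = 0 into T(s) from step 5: T(0) = -96/(-184) = 12/23.

Final answer: 12/23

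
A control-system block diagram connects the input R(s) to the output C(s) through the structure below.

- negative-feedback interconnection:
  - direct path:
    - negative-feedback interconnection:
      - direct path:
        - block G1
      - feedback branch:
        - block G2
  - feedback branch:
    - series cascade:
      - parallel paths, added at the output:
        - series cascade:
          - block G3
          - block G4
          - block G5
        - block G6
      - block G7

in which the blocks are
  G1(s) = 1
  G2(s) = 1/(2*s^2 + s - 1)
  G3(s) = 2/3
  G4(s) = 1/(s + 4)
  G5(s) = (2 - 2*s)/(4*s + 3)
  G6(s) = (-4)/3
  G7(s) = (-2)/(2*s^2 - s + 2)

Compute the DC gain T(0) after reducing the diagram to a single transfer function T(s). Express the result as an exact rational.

(1) close the feedback loop around G1, G2; result (2*s^2 + s - 1)/(2*s^2 + s)
(2) cascade G3, G4, G5; result (4 - 4*s)/(12*s^2 + 57*s + 36)
(3) combine (G3*G4*G5), G6 in parallel; result (-16*s^2 - 80*s - 44)/(12*s^2 + 57*s + 36)
(4) reduce the series chain ((G3*G4*G5)+G6), G7; result (32*s^2 + 160*s + 88)/(24*s^4 + 102*s^3 + 39*s^2 + 78*s + 72)
(5) feedback reduction of [G1/(1+G1*G2)], (((G3*G4*G5)+G6)*G7); result (48*s^6 + 228*s^5 + 156*s^4 + 93*s^3 + 183*s^2 - 6*s - 72)/(48*s^6 + 228*s^5 + 244*s^4 + 547*s^3 + 526*s^2 - 88)
DC gain: substitute s = 0 into T(s) from step 5: T(0) = -72/(-88) = 9/11.

Hence the answer: 9/11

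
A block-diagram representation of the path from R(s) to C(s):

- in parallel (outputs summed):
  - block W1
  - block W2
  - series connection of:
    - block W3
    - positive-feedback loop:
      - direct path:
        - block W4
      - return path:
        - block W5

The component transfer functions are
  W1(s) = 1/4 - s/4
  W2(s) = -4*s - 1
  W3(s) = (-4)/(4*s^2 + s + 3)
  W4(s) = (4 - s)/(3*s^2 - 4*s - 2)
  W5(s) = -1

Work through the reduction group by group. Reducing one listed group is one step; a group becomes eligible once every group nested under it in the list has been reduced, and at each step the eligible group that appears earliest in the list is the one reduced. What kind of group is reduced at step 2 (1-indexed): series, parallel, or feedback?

(1) collapse the loop (W4 forward, W5 return)
(2) combine W3, [W4/(1-W4*W5)] in series
(3) reduce the parallel group W1, W2, (W3*[W4/(1-W4*W5)])
Step 2: series.

Final answer: series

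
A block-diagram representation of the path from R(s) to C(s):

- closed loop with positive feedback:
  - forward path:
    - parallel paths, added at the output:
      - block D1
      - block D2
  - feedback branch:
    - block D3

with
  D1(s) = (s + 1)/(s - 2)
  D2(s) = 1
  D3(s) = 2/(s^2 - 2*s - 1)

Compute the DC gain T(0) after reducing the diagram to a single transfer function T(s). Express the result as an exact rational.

Step 1: combine D1, D2 in parallel = (2*s - 1)/(s - 2)
Step 2: reduce the feedback loop with forward (D1+D2) and return D3 = (2*s^3 - 5*s^2 + 1)/(s^3 - 4*s^2 - s + 4)
Step 2 gives the overall T(s). Then T(0) = 1/4.

Therefore the answer is 1/4.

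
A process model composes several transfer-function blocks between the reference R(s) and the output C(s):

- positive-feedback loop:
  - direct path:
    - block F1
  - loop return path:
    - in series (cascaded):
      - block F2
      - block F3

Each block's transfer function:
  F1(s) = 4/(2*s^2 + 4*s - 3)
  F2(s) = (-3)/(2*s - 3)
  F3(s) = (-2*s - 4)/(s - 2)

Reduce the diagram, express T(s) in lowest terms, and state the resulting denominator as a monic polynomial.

Reducing step by step:

(1) series reduction of F2, F3 gives (6*s + 12)/(2*s^2 - 7*s + 6)
(2) close the feedback loop around F1, (F2*F3) gives (8*s^2 - 28*s + 24)/(4*s^4 - 6*s^3 - 22*s^2 + 21*s - 66)
That last expression is T(s), already simplified. Scaling its denominator by 1/4 (the reciprocal of the leading coefficient) yields the monic denominator.

Answer: s^4 - 3*s^3/2 - 11*s^2/2 + 21*s/4 - 33/2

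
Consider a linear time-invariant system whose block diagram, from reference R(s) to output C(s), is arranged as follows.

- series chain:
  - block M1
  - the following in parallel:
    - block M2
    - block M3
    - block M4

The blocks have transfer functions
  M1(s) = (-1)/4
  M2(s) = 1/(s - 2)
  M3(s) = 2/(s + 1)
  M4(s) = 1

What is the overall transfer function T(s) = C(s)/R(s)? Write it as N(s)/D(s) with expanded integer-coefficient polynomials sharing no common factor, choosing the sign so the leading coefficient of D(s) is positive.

Reducing step by step:

Step 1 - add M2, M3, M4 (parallel) = (s^2 + 2*s - 5)/(s^2 - s - 2)
Step 2 - combine M1, (M2+M3+M4) in series: this yields T(s), and no further normalization is needed

Answer: (-s^2 - 2*s + 5)/(4*s^2 - 4*s - 8)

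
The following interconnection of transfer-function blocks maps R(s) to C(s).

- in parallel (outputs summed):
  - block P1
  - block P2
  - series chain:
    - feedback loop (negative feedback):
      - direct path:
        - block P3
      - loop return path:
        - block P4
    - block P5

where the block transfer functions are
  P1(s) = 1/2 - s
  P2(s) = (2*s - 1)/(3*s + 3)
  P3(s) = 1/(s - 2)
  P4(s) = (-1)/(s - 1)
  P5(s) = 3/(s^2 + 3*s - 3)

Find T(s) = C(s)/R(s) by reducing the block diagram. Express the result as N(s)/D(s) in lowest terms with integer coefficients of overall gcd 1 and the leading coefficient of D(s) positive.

(1) reduce the feedback loop with forward P3 and return P4 -> (s - 1)/(s^2 - 3*s + 1)
(2) multiply [P3/(1+P3*P4)], P5 (series) -> (3*s - 3)/(s^4 - 11*s^2 + 12*s - 3)
(3) sum the parallel branches P1, P2, ([P3/(1+P3*P4)]*P5): this yields T(s), and no further normalization is needed

Final answer: (-6*s^6 + s^5 + 67*s^4 - 83*s^3 + 37*s^2 + 9*s - 21)/(6*s^5 + 6*s^4 - 66*s^3 + 6*s^2 + 54*s - 18)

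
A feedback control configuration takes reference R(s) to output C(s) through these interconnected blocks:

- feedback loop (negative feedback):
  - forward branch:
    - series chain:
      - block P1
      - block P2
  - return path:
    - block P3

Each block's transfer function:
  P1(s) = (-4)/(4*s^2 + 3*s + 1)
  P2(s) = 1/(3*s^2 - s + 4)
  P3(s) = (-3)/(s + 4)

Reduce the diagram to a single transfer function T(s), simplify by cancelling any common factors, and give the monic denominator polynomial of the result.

First reduce the diagram to T(s).

Step 1: combine P1, P2 in series -> (-4)/(12*s^4 + 5*s^3 + 16*s^2 + 11*s + 4)
Step 2: collapse the loop ((P1*P2) forward, P3 return) -> (-4*s - 16)/(12*s^5 + 53*s^4 + 36*s^3 + 75*s^2 + 48*s + 28)
That last expression is T(s), already simplified. Scaling its denominator by 1/12 (the reciprocal of the leading coefficient) yields the monic denominator.

Answer: s^5 + 53*s^4/12 + 3*s^3 + 25*s^2/4 + 4*s + 7/3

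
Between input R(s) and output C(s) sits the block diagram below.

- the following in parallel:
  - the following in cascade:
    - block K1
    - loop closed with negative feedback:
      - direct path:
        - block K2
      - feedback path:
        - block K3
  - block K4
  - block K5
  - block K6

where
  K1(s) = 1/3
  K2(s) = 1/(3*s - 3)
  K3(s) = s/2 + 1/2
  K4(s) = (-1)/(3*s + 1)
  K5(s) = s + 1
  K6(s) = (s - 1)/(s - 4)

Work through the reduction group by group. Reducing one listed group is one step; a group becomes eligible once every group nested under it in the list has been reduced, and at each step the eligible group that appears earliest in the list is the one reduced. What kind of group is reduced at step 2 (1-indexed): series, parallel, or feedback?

Answer: series

Working:
Step 1 - collapse the loop (K2 forward, K3 return)
Step 2 - reduce the series chain K1, [K2/(1+K2*K3)]
Step 3 - parallel reduction of (K1*[K2/(1+K2*K3)]), K4, K5, K6
The group at step 2 is a series group.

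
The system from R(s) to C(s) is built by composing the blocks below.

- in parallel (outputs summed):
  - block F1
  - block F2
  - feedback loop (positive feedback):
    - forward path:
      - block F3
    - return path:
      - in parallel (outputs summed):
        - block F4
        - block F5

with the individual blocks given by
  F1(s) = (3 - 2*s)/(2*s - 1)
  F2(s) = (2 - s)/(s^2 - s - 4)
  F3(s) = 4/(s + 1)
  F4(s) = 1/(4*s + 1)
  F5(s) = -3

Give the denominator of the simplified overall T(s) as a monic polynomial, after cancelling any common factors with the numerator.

(1) reduce the parallel group F4, F5 = (-12*s - 2)/(4*s + 1)
(2) close the feedback loop around F3, (F4+F5) = (16*s + 4)/(4*s^2 + 53*s + 9)
(3) add F1, F2, [F3/(1-F3*(F4+F5))] (parallel) = (-8*s^5 - 62*s^4 + 141*s^3 + 377*s^2 - 616*s - 110)/(8*s^5 + 94*s^4 - 169*s^3 - 382*s^2 + 149*s + 36)
That last expression is T(s), already simplified. Scaling its denominator by 1/8 (the reciprocal of the leading coefficient) yields the monic denominator.

Therefore the answer is s^5 + 47*s^4/4 - 169*s^3/8 - 191*s^2/4 + 149*s/8 + 9/2.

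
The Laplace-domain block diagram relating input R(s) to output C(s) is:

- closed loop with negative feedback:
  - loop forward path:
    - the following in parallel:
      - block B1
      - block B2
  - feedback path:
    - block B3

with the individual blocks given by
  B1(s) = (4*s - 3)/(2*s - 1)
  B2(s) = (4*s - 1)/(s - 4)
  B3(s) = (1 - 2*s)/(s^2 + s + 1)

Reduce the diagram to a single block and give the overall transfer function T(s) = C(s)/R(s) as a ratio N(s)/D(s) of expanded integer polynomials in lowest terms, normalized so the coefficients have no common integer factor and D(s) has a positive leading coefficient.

Step 1. reduce the parallel group B1, B2 gives (12*s^2 - 25*s + 13)/(2*s^2 - 9*s + 4)
Step 2. feedback reduction of (B1+B2), B3; the result is T(s) itself (integer coefficients, no common factor, positive leading denominator coefficient)

Hence the answer: (12*s^4 - 13*s^3 - 12*s + 13)/(2*s^4 - 31*s^3 + 59*s^2 - 56*s + 17)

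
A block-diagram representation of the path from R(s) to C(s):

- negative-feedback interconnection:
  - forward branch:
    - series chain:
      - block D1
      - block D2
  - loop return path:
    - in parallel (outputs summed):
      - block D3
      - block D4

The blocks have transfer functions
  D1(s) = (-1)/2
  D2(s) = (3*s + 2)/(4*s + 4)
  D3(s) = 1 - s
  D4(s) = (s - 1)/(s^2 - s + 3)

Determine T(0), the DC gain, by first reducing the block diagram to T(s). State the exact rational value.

(1) series reduction of D1, D2 -> (-3*s - 2)/(8*s + 8)
(2) parallel reduction of D3, D4 -> (-s^3 + 2*s^2 - 3*s + 2)/(s^2 - s + 3)
(3) reduce the feedback loop with forward (D1*D2) and return (D3+D4) -> (-3*s^3 + s^2 - 7*s - 6)/(3*s^4 + 4*s^3 + 5*s^2 + 16*s + 20)
DC gain: substitute s = 0 into T(s) from step 3: T(0) = -6/20 = -3/10.

Therefore the answer is -3/10.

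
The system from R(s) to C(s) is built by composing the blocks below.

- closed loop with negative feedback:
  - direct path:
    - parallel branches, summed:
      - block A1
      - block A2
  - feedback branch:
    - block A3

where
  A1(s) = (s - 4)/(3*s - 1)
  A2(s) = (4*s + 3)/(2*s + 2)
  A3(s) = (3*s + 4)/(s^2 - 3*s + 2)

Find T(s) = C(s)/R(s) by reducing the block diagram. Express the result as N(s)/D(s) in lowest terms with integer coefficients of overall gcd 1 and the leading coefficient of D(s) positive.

Reducing step by step:

Step 1: reduce the parallel group A1, A2 = (14*s^2 - s - 11)/(6*s^2 + 4*s - 2)
Step 2: collapse the loop ((A1+A2) forward, A3 return) - this is the overall T(s), already in the required normalized form

Answer: (14*s^4 - 43*s^3 + 20*s^2 + 31*s - 22)/(6*s^4 + 28*s^3 + 51*s^2 - 23*s - 48)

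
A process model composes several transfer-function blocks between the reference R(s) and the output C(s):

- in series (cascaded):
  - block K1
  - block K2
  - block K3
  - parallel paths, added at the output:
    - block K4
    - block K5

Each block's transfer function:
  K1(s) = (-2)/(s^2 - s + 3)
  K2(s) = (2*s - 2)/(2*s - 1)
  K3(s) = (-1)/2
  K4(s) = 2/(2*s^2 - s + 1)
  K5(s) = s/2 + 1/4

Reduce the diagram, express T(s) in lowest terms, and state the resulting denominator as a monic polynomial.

Step 1. combine K4, K5 in parallel -> (4*s^3 + s + 9)/(8*s^2 - 4*s + 4)
Step 2. reduce the series chain K1, K2, K3, (K4+K5) -> (4*s^4 - 4*s^3 + s^2 + 8*s - 9)/(8*s^5 - 16*s^4 + 38*s^3 - 32*s^2 + 20*s - 6)
Step 2 gives the fully reduced T(s), with no common factor left to cancel. The denominator's leading coefficient is 8, so divide each of its coefficients by 8 to get the monic form.

Hence the answer: s^5 - 2*s^4 + 19*s^3/4 - 4*s^2 + 5*s/2 - 3/4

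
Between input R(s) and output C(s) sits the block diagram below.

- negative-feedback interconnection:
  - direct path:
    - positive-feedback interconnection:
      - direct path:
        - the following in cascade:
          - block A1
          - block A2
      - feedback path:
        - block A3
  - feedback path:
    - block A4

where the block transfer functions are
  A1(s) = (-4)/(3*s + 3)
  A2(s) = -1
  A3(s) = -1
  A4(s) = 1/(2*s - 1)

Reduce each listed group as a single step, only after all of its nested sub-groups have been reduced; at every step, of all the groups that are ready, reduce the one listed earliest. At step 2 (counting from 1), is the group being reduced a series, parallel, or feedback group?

Step 1: combine A1, A2 in series
Step 2: close the feedback loop around (A1*A2), A3
Step 3: reduce the feedback loop with forward [(A1*A2)/(1-(A1*A2)*A3)] and return A4
So the answer for step 2 is feedback.

Final answer: feedback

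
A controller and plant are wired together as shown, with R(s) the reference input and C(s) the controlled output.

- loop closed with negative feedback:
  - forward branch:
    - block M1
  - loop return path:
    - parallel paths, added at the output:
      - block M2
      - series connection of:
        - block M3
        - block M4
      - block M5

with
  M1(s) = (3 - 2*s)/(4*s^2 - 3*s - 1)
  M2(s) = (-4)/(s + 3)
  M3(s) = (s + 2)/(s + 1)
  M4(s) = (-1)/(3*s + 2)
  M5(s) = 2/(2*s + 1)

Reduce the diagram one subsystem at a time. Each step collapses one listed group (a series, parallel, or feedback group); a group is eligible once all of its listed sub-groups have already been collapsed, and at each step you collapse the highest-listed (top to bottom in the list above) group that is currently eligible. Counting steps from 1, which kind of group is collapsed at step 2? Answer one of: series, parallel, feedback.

Reducing step by step:

Step 1: multiply M3, M4 (series)
Step 2: parallel reduction of M2, (M3*M4), M5
Step 3: collapse the loop (M1 forward, (M2+(M3*M4)+M5) return)
At step 2 the group reduced is parallel.

Answer: parallel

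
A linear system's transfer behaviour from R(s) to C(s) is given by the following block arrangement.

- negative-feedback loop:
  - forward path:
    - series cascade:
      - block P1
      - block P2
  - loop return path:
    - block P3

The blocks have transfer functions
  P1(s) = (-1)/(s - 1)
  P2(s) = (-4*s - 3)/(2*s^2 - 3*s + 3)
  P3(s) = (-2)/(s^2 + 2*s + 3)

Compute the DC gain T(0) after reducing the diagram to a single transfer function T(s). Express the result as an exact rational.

The answer is -3/5.

Reasoning:
1. combine P1, P2 in series gives (4*s + 3)/(2*s^3 - 5*s^2 + 6*s - 3)
2. apply the feedback formula to (P1*P2), P3 gives (4*s^3 + 11*s^2 + 18*s + 9)/(2*s^5 - s^4 + 2*s^3 - 6*s^2 + 4*s - 15)
Evaluating the step-2 result (the overall T(s)) at s = 0 gives T(0) = 9/(-15) = -3/5.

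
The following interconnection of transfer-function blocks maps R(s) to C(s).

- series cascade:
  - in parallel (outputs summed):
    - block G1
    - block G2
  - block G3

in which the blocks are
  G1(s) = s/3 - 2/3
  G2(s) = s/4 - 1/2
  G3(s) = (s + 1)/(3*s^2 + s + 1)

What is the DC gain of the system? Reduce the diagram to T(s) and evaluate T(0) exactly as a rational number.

First reduce the diagram to T(s).

Step 1 - parallel reduction of G1, G2 = 7*s/12 - 7/6
Step 2 - multiply (G1+G2), G3 (series) = (7*s^2 - 7*s - 14)/(36*s^2 + 12*s + 12)
Step 2 gives the overall T(s). Then T(0) = -14/12 = -7/6.

Answer: -7/6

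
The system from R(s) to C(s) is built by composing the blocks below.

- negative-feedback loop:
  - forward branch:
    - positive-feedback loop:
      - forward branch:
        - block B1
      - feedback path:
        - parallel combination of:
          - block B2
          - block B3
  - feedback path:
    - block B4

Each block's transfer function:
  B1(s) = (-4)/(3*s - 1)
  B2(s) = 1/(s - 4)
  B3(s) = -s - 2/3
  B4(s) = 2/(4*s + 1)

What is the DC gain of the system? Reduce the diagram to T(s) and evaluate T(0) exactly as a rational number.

[1] sum the parallel branches B2, B3 -> (-3*s^2 + 10*s + 11)/(3*s - 12)
[2] reduce the feedback loop with forward B1 and return (B2+B3) -> (12*s - 48)/(3*s^2 - s - 56)
[3] apply the feedback formula to [B1/(1-B1*(B2+B3))], B4 -> (48*s^2 - 180*s - 48)/(12*s^3 - s^2 - 201*s - 152)
The step-3 result is T(s). Setting s = 0: T(0) = -48/(-152) = 6/19.

Therefore the answer is 6/19.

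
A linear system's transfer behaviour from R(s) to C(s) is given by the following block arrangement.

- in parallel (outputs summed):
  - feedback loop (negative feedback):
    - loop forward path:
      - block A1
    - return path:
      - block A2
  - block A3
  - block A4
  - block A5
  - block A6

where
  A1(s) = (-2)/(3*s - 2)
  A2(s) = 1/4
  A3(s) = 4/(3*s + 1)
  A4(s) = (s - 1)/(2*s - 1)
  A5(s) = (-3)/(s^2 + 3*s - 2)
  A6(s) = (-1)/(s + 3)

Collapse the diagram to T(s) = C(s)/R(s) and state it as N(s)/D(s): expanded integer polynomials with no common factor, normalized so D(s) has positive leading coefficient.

First reduce the diagram to T(s).

Step 1 - close the feedback loop around A1, A2 -> (-4)/(6*s - 5)
Step 2 - reduce the parallel group [A1/(1+A1*A2)], A3, A4, A5, A6, which is the overall transfer function T(s) = C(s)/R(s) in lowest terms

Answer: (18*s^6 + 69*s^5 - 128*s^4 - 471*s^3 + 53*s^2 + 516*s - 209)/(36*s^6 + 180*s^5 + 35*s^4 - 469*s^3 + 239*s^2 + 41*s - 30)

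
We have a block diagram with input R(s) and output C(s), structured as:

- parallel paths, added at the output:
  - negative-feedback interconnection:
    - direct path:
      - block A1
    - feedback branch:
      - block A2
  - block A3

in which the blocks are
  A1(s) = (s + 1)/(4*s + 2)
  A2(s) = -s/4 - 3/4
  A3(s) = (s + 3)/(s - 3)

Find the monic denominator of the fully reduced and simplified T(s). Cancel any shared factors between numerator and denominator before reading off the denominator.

Answer: s^3 - 15*s^2 + 31*s + 15

Working:
Step 1: reduce the feedback loop with forward A1 and return A2 = (-4*s - 4)/(s^2 - 12*s - 5)
Step 2: sum the parallel branches [A1/(1+A1*A2)], A3 = (s^3 - 13*s^2 - 33*s - 3)/(s^3 - 15*s^2 + 31*s + 15)
No further cancellation is possible in the step-2 result, so that is T(s). Its denominator is already monic.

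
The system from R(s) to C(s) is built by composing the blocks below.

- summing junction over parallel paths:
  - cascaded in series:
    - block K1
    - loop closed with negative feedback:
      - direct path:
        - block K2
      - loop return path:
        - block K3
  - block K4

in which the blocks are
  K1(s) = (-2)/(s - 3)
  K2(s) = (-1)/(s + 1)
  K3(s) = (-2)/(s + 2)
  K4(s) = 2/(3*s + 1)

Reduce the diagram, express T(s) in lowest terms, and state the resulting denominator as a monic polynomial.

The answer is s^4 + s^3/3 - 5*s^2 - 41*s/3 - 4.

Reasoning:
[1] close the feedback loop around K2, K3; result (-s - 2)/(s^2 + 3*s + 4)
[2] cascade K1, [K2/(1+K2*K3)]; result (2*s + 4)/(s^3 - 5*s - 12)
[3] sum the parallel branches (K1*[K2/(1+K2*K3)]), K4; result (2*s^3 + 6*s^2 + 4*s - 20)/(3*s^4 + s^3 - 15*s^2 - 41*s - 12)
No further cancellation is possible in the step-3 result, so that is T(s). Its denominator becomes monic after dividing by the leading coefficient 3.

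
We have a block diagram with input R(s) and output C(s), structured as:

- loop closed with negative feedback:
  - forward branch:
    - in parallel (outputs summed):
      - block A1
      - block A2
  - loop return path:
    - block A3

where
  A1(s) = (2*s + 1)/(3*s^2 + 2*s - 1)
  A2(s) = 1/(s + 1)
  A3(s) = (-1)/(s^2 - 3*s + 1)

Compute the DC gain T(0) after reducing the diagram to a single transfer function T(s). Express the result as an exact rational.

[1] parallel reduction of A1, A2 = (5*s)/(3*s^2 + 2*s - 1)
[2] feedback reduction of (A1+A2), A3 = (5*s^3 - 15*s^2 + 5*s)/(3*s^4 - 7*s^3 - 4*s^2 - 1)
The step-2 result is T(s). Setting s = 0: T(0) = 0/(-1) = 0.

Therefore the answer is 0.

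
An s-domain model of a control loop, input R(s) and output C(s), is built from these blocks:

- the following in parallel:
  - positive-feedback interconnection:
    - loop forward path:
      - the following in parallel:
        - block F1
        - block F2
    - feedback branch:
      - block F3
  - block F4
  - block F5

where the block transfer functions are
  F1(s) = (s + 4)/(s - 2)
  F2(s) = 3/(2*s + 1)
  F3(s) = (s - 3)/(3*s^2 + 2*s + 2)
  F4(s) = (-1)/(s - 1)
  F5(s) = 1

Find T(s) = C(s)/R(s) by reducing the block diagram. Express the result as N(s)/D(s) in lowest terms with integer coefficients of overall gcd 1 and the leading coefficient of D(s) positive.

Step 1: reduce the parallel group F1, F2, giving (2*s^2 + 12*s - 2)/(2*s^2 - 3*s - 2)
Step 2: apply the feedback formula to (F1+F2), F3, giving (6*s^4 + 40*s^3 + 22*s^2 + 20*s - 4)/(6*s^4 - 7*s^3 - 14*s^2 + 28*s - 10)
Step 3: sum the parallel branches [(F1+F2)/(1-(F1+F2)*F3)], F4, F5, which is the overall transfer function T(s) = C(s)/R(s) in lowest terms

Final answer: (12*s^5 + 15*s^4 - 18*s^3 + 54*s^2 - 90*s + 24)/(6*s^5 - 13*s^4 - 7*s^3 + 42*s^2 - 38*s + 10)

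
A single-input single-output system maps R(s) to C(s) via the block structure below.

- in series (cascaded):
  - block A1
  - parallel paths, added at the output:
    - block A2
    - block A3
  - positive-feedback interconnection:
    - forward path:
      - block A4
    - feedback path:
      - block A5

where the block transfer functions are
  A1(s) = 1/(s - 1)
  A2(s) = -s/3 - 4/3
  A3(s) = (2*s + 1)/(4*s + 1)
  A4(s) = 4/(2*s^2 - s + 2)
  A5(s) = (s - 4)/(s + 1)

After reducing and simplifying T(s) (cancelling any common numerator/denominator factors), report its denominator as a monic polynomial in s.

First reduce the diagram to T(s).

Step 1 - add A2, A3 (parallel): (-4*s^2 - 11*s - 1)/(12*s + 3)
Step 2 - reduce the feedback loop with forward A4 and return A5: (4*s + 4)/(2*s^3 + s^2 - 3*s + 18)
Step 3 - series reduction of A1, (A2+A3), [A4/(1-A4*A5)]: (-16*s^3 - 60*s^2 - 48*s - 4)/(24*s^5 - 6*s^4 - 51*s^3 + 240*s^2 - 153*s - 54)
The result of step 3 is T(s) in lowest terms. Its denominator has leading coefficient 24; dividing the denominator through by 24 makes it monic.

Answer: s^5 - s^4/4 - 17*s^3/8 + 10*s^2 - 51*s/8 - 9/4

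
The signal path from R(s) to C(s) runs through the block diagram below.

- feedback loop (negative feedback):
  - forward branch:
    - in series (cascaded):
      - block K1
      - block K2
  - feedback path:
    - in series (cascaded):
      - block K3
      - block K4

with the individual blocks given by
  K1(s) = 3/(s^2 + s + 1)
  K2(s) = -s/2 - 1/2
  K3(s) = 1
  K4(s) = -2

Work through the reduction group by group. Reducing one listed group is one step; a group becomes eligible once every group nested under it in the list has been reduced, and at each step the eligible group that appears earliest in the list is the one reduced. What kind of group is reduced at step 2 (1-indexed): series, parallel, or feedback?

Step 1 - multiply K1, K2 (series)
Step 2 - reduce the series chain K3, K4
Step 3 - feedback reduction of (K1*K2), (K3*K4)
Step 2 collapses a series group.

Therefore the answer is series.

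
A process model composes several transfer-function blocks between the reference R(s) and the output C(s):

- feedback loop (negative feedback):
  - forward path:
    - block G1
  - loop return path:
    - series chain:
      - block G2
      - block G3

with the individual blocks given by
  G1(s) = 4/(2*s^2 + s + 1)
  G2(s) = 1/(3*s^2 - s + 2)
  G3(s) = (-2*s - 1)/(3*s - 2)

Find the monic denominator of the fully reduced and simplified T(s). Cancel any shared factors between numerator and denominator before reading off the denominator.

Answer: s^5 - s^4/2 + 8*s^3/9 - s^2/2 - 2*s/9 - 4/9

Working:
[1] series reduction of G2, G3: (-2*s - 1)/(9*s^3 - 9*s^2 + 8*s - 4)
[2] feedback reduction of G1, (G2*G3): (36*s^3 - 36*s^2 + 32*s - 16)/(18*s^5 - 9*s^4 + 16*s^3 - 9*s^2 - 4*s - 8)
Step 2 gives the fully reduced T(s), with no common factor left to cancel. The denominator's leading coefficient is 18, so divide each of its coefficients by 18 to get the monic form.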